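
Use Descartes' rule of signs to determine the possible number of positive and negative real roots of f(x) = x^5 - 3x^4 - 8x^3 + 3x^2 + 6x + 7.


Descartes' rule of signs:

For positive roots, count sign changes in f(x) = x^5 - 3x^4 - 8x^3 + 3x^2 + 6x + 7:
Signs of coefficients: +, -, -, +, +, +
Number of sign changes: 2
Possible positive real roots: 2, 0

For negative roots, examine f(-x) = -x^5 - 3x^4 + 8x^3 + 3x^2 - 6x + 7:
Signs of coefficients: -, -, +, +, -, +
Number of sign changes: 3
Possible negative real roots: 3, 1

Positive roots: 2 or 0; Negative roots: 3 or 1


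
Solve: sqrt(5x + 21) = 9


Square both sides: 5x + 21 = 9^2 = 81
5x = 81 - 21 = 60
x = 12
Check: sqrt(5*12 + 21) = sqrt(81) = 9 ✓

x = 12


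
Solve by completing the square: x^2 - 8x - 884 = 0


Start: x^2 - 8x - 884 = 0
Move constant: x^2 - 8x = 884
Half of -8 is -4, squared is 16
Add 16 to both sides: x^2 - 8x + 16 = 900
(x - 4)^2 = 900
x - 4 = ±30
x = 4 + 30 = 34 or x = 4 - 30 = -26

x = -26, x = 34


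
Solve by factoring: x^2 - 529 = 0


We need two numbers that multiply to -529 and add to 0.
Those numbers are -23 and 23 (since (-23) * 23 = -529 and (-23) + 23 = 0).
So x^2 - 529 = (x - 23)(x + 23) = 0
Setting each factor to zero: x = 23 or x = -23

x = -23, x = 23


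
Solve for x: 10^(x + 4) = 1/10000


Express both sides with the same base.
1/10000 = 10^(-4)
Since the bases match, equate exponents: x + 4 = -4
So x = -4 - (4) = -8

x = -8


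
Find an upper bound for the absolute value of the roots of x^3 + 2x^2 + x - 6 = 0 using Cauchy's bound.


Cauchy's bound: all roots r satisfy |r| <= 1 + max(|a_i/a_n|) for i = 0,...,n-1
where a_n is the leading coefficient.

Coefficients: [1, 2, 1, -6]
Leading coefficient a_n = 1
Ratios |a_i/a_n|: 2, 1, 6
Maximum ratio: 6
Cauchy's bound: |r| <= 1 + 6 = 7

Upper bound = 7


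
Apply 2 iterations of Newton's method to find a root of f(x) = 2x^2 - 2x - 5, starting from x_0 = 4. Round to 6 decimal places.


Newton's method: x_(n+1) = x_n - f(x_n)/f'(x_n)
f(x) = 2x^2 - 2x - 5
f'(x) = 4x - 2

Iteration 1:
  f(4.000000) = 19.000000
  f'(4.000000) = 14.000000
  x_1 = 4.000000 - (19.000000)/(14.000000) = 2.642857

Iteration 2:
  f(2.642857) = 3.683673
  f'(2.642857) = 8.571429
  x_2 = 2.642857 - (3.683673)/(8.571429) = 2.213095

x_2 = 2.213095


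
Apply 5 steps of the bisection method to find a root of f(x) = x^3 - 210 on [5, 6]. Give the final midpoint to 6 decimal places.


f(x) = x^3 - 210
f(5) = -85 < 0
f(6) = 6 > 0

Step 1: midpoint = (5.000000 + 6.000000)/2 = 5.500000
  f(5.500000) = -43.625000
  f(mid) < 0, so root is in [5.500000, 6.000000]

Step 2: midpoint = (5.500000 + 6.000000)/2 = 5.750000
  f(5.750000) = -19.890625
  f(mid) < 0, so root is in [5.750000, 6.000000]

Step 3: midpoint = (5.750000 + 6.000000)/2 = 5.875000
  f(5.875000) = -7.220703
  f(mid) < 0, so root is in [5.875000, 6.000000]

Step 4: midpoint = (5.875000 + 6.000000)/2 = 5.937500
  f(5.937500) = -0.679932
  f(mid) < 0, so root is in [5.937500, 6.000000]

Step 5: midpoint = (5.937500 + 6.000000)/2 = 5.968750
  f(5.968750) = 2.642548
  f(mid) > 0, so root is in [5.937500, 5.968750]

midpoint = 5.968750


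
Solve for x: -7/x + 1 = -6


Subtract 1 from both sides: -7/x = -7
Multiply both sides by x: -7 = -7 * x
Divide by -7: x = 1

x = 1


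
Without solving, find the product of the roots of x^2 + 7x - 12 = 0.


By Vieta's formulas for ax^2 + bx + c = 0:
  Sum of roots = -b/a
  Product of roots = c/a

Here a = 1, b = 7, c = -12
Sum = -(7)/1 = -7
Product = -12/1 = -12

Product = -12


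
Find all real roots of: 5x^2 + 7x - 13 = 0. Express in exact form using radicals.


Using the quadratic formula: x = (-b ± sqrt(b^2 - 4ac)) / (2a)
Here a = 5, b = 7, c = -13
Discriminant = b^2 - 4ac = 7^2 - 4(5)(-13) = 49 + 260 = 309
Since discriminant = 309 > 0, there are two real roots.
x = (-7 ± sqrt(309)) / 10
Numerically: x ≈ 1.0578 or x ≈ -2.4578

x = (-7 + sqrt(309)) / 10 or x = (-7 - sqrt(309)) / 10


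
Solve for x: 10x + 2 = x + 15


Starting with: 10x + 2 = x + 15
Move all x terms to left: (10 - 1)x = 15 - 2
Simplify: 9x = 13
Divide both sides by 9: x = 13/9

x = 13/9


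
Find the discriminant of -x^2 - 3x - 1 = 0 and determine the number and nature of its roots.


For ax^2 + bx + c = 0, discriminant D = b^2 - 4ac
Here a = -1, b = -3, c = -1
D = (-3)^2 - 4(-1)(-1) = 9 - 4 = 5

D = 5 > 0 but not a perfect square
The equation has 2 distinct real irrational roots.

Discriminant = 5, 2 distinct real irrational roots


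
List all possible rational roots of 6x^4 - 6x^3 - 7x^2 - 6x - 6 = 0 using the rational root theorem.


Rational root theorem: possible roots are ±p/q where:
  p divides the constant term (-6): p ∈ {1, 2, 3, 6}
  q divides the leading coefficient (6): q ∈ {1, 2, 3, 6}

All possible rational roots: -6, -3, -2, -3/2, -1, -2/3, -1/2, -1/3, -1/6, 1/6, 1/3, 1/2, 2/3, 1, 3/2, 2, 3, 6

-6, -3, -2, -3/2, -1, -2/3, -1/2, -1/3, -1/6, 1/6, 1/3, 1/2, 2/3, 1, 3/2, 2, 3, 6


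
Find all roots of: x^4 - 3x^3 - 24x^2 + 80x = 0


The constant term is 0, so x = 0 is a root. Factor out x:
  x^3 - 3x^2 - 24x + 80 = 0
Let p(x) = x^3 - 3x^2 - 24x + 80. By the rational root theorem (leading coefficient 1), any rational root is an integer divisor of 80: try ±1, ±2, ... in turn.
Test x = 1: value = 54 ≠ 0.
Test x = -1: value = 100 ≠ 0.
Test x = 2: value = 28 ≠ 0.
Test x = -2: value = 108 ≠ 0.
Test x = 4: value = 0 ✓, so (x - 4) is a factor.
Synthetic division by (x - 4): bring down 1; 1(4) - 3 = 1; 1(4) - 24 = -20; (-20)(4) + 80 = 0 → quotient x^2 + x - 20, remainder 0.
Solve the quadratic x^2 + x - 20 = 0: discriminant = 1^2 - 4(1)(-20) = 1 + 80 = 81.
sqrt(81) = 9, so x = (-1 ± 9)/2: x = 4 or x = -5.
Collecting all roots found:

x = -5, x = 0, x = 4 (multiplicity 2)


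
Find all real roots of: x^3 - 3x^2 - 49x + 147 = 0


Let p(x) = x^3 - 3x^2 - 49x + 147. By the rational root theorem (leading coefficient 1), any rational root is an integer divisor of 147: try ±1, ±2, ... in turn.
Test x = 1: value = 96 ≠ 0.
Test x = -1: value = 192 ≠ 0.
Test x = 3: value = 0 ✓, so (x - 3) is a factor.
Synthetic division by (x - 3): bring down 1; 1(3) - 3 = 0; 0(3) - 49 = -49; (-49)(3) + 147 = 0 → quotient x^2 - 49, remainder 0.
Solve the quadratic x^2 - 49 = 0: discriminant = 0^2 - 4(1)(-49) = 0 + 196 = 196.
sqrt(196) = 14, so x = (0 ± 14)/2: x = 7 or x = -7.

x = -7, x = 3, x = 7


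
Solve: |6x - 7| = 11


An absolute value equation |expr| = 11 gives two cases:
Case 1: 6x - 7 = 11
  6x = 18, so x = 3
Case 2: 6x - 7 = -11
  6x = -4, so x = -2/3

x = -2/3, x = 3


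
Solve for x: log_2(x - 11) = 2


Convert to exponential form: x - 11 = 2^2 = 4
x = 4 + 11 = 15
Check: log_2(15 - 11) = log_2(4) = log_2(4) = 2 ✓

x = 15


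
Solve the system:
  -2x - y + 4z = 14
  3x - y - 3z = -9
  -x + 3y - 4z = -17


Using Cramer's rule. Expand each determinant along the first row.
D  = (-2)*[(-1)*(-4) - (-3)*3] - (-1)*[3*(-4) - (-3)*(-1)] + 4*[3*3 - (-1)*(-1)]
  = (-2)*(13) - (-1)*(-15) + 4*(8) = -9
Dx = 14*[(-1)*(-4) - (-3)*3] - (-1)*[(-9)*(-4) - (-3)*(-17)] + 4*[(-9)*3 - (-1)*(-17)]
  = 14*(13) - (-1)*(-15) + 4*(-44) = -9
Dy = (-2)*[(-9)*(-4) - (-3)*(-17)] - 14*[3*(-4) - (-3)*(-1)] + 4*[3*(-17) - (-9)*(-1)]
  = (-2)*(-15) - 14*(-15) + 4*(-60) = 0
Dz = (-2)*[(-1)*(-17) - (-9)*3] - (-1)*[3*(-17) - (-9)*(-1)] + 14*[3*3 - (-1)*(-1)]
  = (-2)*(44) - (-1)*(-60) + 14*(8) = -36
x = Dx/D = -9/-9 = 1, y = Dy/D = 0/-9 = 0, z = Dz/D = -36/-9 = 4
Check eq1: (-2)(1) + (-1)(0) + (4)(4) = 14 = 14 ✓
Check eq2: (3)(1) + (-1)(0) + (-3)(4) = -9 = -9 ✓
Check eq3: (-1)(1) + (3)(0) + (-4)(4) = -17 = -17 ✓

x = 1, y = 0, z = 4


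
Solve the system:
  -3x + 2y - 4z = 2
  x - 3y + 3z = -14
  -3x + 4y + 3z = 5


Using Cramer's rule. Expand each determinant along the first row.
D  = (-3)*[(-3)*3 - 3*4] - 2*[1*3 - 3*(-3)] + (-4)*[1*4 - (-3)*(-3)]
  = (-3)*(-21) - 2*(12) + (-4)*(-5) = 59
Dx = 2*[(-3)*3 - 3*4] - 2*[(-14)*3 - 3*5] + (-4)*[(-14)*4 - (-3)*5]
  = 2*(-21) - 2*(-57) + (-4)*(-41) = 236
Dy = (-3)*[(-14)*3 - 3*5] - 2*[1*3 - 3*(-3)] + (-4)*[1*5 - (-14)*(-3)]
  = (-3)*(-57) - 2*(12) + (-4)*(-37) = 295
Dz = (-3)*[(-3)*5 - (-14)*4] - 2*[1*5 - (-14)*(-3)] + 2*[1*4 - (-3)*(-3)]
  = (-3)*(41) - 2*(-37) + 2*(-5) = -59
x = Dx/D = 236/59 = 4, y = Dy/D = 295/59 = 5, z = Dz/D = -59/59 = -1
Check eq1: (-3)(4) + (2)(5) + (-4)(-1) = 2 = 2 ✓
Check eq2: (1)(4) + (-3)(5) + (3)(-1) = -14 = -14 ✓
Check eq3: (-3)(4) + (4)(5) + (3)(-1) = 5 = 5 ✓

x = 4, y = 5, z = -1


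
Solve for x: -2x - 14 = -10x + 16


Starting with: -2x - 14 = -10x + 16
Move all x terms to left: (-2 + 10)x = 16 + 14
Simplify: 8x = 30
Divide both sides by 8: x = 15/4

x = 15/4


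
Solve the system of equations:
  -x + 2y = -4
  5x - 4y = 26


Using Cramer's rule:
Determinant D = (-1)(-4) - (5)(2) = 4 - 10 = -6
Dx = (-4)(-4) - (26)(2) = 16 - 52 = -36
Dy = (-1)(26) - (5)(-4) = -26 + 20 = -6
x = Dx/D = -36/-6 = 6
y = Dy/D = -6/-6 = 1

x = 6, y = 1


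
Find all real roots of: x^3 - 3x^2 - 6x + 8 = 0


Let p(x) = x^3 - 3x^2 - 6x + 8. By the rational root theorem (leading coefficient 1), any rational root is an integer divisor of 8: try ±1, ±2, ... in turn.
Test x = 1: value = 0 ✓, so (x - 1) is a factor.
Synthetic division by (x - 1): bring down 1; 1(1) - 3 = -2; (-2)(1) - 6 = -8; (-8)(1) + 8 = 0 → quotient x^2 - 2x - 8, remainder 0.
Solve the quadratic x^2 - 2x - 8 = 0: discriminant = (-2)^2 - 4(1)(-8) = 4 + 32 = 36.
sqrt(36) = 6, so x = (2 ± 6)/2: x = 4 or x = -2.

x = -2, x = 1, x = 4


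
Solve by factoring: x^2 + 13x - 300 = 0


We need two numbers that multiply to -300 and add to 13.
Those numbers are 25 and -12 (since 25 * (-12) = -300 and 25 + (-12) = 13).
So x^2 + 13x - 300 = (x + 25)(x - 12) = 0
Setting each factor to zero: x = -25 or x = 12

x = -25, x = 12


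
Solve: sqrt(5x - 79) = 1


Square both sides: 5x - 79 = 1^2 = 1
5x = 1 + 79 = 80
x = 16
Check: sqrt(5*16 - 79) = sqrt(1) = 1 ✓

x = 16


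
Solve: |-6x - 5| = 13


An absolute value equation |expr| = 13 gives two cases:
Case 1: -6x - 5 = 13
  -6x = 18, so x = -3
Case 2: -6x - 5 = -13
  -6x = -8, so x = 4/3

x = -3, x = 4/3


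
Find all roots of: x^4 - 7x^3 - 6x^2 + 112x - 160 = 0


Let p(x) = x^4 - 7x^3 - 6x^2 + 112x - 160. By the rational root theorem (leading coefficient 1), any rational root is an integer divisor of 160: try ±1, ±2, ... in turn.
Test x = 1: value = -60 ≠ 0.
Test x = -1: value = -270 ≠ 0.
Test x = 2: value = 0 ✓, so (x - 2) is a factor.
Synthetic division by (x - 2): bring down 1; 1(2) - 7 = -5; (-5)(2) - 6 = -16; (-16)(2) + 112 = 80; 80(2) - 160 = 0 → quotient x^3 - 5x^2 - 16x + 80, remainder 0.
Continue with the quotient x^3 - 5x^2 - 16x + 80 (candidates must divide 80; re-test x = 2 first in case it repeats).
Test x = 2: value = 36 ≠ 0.
Test x = -2: value = 84 ≠ 0.
Test x = 4: value = 0 ✓, so (x - 4) is a factor.
Synthetic division by (x - 4): bring down 1; 1(4) - 5 = -1; (-1)(4) - 16 = -20; (-20)(4) + 80 = 0 → quotient x^2 - x - 20, remainder 0.
Solve the quadratic x^2 - x - 20 = 0: discriminant = (-1)^2 - 4(1)(-20) = 1 + 80 = 81.
sqrt(81) = 9, so x = (1 ± 9)/2: x = 5 or x = -4.
Collecting all roots found:

x = -4, x = 2, x = 4, x = 5


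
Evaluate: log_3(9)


We need the exponent such that 3^? = 9
3^2 = 9
Therefore log_3(9) = 2

2


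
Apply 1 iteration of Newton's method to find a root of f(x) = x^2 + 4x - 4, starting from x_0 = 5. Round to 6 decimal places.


Newton's method: x_(n+1) = x_n - f(x_n)/f'(x_n)
f(x) = x^2 + 4x - 4
f'(x) = 2x + 4

Iteration 1:
  f(5.000000) = 41.000000
  f'(5.000000) = 14.000000
  x_1 = 5.000000 - (41.000000)/(14.000000) = 2.071429

x_1 = 2.071429


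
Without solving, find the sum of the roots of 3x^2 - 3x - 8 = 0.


By Vieta's formulas for ax^2 + bx + c = 0:
  Sum of roots = -b/a
  Product of roots = c/a

Here a = 3, b = -3, c = -8
Sum = -(-3)/3 = 1
Product = -8/3 = -8/3

Sum = 1


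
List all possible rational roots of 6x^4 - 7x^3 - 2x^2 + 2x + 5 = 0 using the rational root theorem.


Rational root theorem: possible roots are ±p/q where:
  p divides the constant term (5): p ∈ {1, 5}
  q divides the leading coefficient (6): q ∈ {1, 2, 3, 6}

All possible rational roots: -5, -5/2, -5/3, -1, -5/6, -1/2, -1/3, -1/6, 1/6, 1/3, 1/2, 5/6, 1, 5/3, 5/2, 5

-5, -5/2, -5/3, -1, -5/6, -1/2, -1/3, -1/6, 1/6, 1/3, 1/2, 5/6, 1, 5/3, 5/2, 5


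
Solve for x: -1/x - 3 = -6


Subtract -3 from both sides: -1/x = -3
Multiply both sides by x: -1 = -3 * x
Divide by -3: x = 1/3

x = 1/3


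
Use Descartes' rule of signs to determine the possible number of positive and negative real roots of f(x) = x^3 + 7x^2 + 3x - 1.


Descartes' rule of signs:

For positive roots, count sign changes in f(x) = x^3 + 7x^2 + 3x - 1:
Signs of coefficients: +, +, +, -
Number of sign changes: 1
Possible positive real roots: 1

For negative roots, examine f(-x) = -x^3 + 7x^2 - 3x - 1:
Signs of coefficients: -, +, -, -
Number of sign changes: 2
Possible negative real roots: 2, 0

Positive roots: 1; Negative roots: 2 or 0


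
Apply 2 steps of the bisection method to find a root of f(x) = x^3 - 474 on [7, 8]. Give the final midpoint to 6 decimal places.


f(x) = x^3 - 474
f(7) = -131 < 0
f(8) = 38 > 0

Step 1: midpoint = (7.000000 + 8.000000)/2 = 7.500000
  f(7.500000) = -52.125000
  f(mid) < 0, so root is in [7.500000, 8.000000]

Step 2: midpoint = (7.500000 + 8.000000)/2 = 7.750000
  f(7.750000) = -8.515625
  f(mid) < 0, so root is in [7.750000, 8.000000]

midpoint = 7.750000


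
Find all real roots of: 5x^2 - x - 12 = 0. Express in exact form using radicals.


Using the quadratic formula: x = (-b ± sqrt(b^2 - 4ac)) / (2a)
Here a = 5, b = -1, c = -12
Discriminant = b^2 - 4ac = (-1)^2 - 4(5)(-12) = 1 + 240 = 241
Since discriminant = 241 > 0, there are two real roots.
x = (1 ± sqrt(241)) / 10
Numerically: x ≈ 1.6524 or x ≈ -1.4524

x = (1 + sqrt(241)) / 10 or x = (1 - sqrt(241)) / 10


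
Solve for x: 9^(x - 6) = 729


Express both sides with the same base.
729 = 9^3
Since the bases match, equate exponents: x - 6 = 3
So x = 3 - (-6) = 9

x = 9


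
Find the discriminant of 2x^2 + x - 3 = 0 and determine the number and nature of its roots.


For ax^2 + bx + c = 0, discriminant D = b^2 - 4ac
Here a = 2, b = 1, c = -3
D = (1)^2 - 4(2)(-3) = 1 + 24 = 25

D = 25 > 0 and is a perfect square (sqrt = 5)
The equation has 2 distinct real rational roots.

Discriminant = 25, 2 distinct real rational roots


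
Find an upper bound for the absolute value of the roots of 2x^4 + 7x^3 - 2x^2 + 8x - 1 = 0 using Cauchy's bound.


Cauchy's bound: all roots r satisfy |r| <= 1 + max(|a_i/a_n|) for i = 0,...,n-1
where a_n is the leading coefficient.

Coefficients: [2, 7, -2, 8, -1]
Leading coefficient a_n = 2
Ratios |a_i/a_n|: 7/2, 1, 4, 1/2
Maximum ratio: 4
Cauchy's bound: |r| <= 1 + 4 = 5

Upper bound = 5


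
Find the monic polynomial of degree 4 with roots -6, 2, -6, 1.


A monic polynomial with roots -6, 2, -6, 1 is:
p(x) = (x + 6)(x - 2)(x + 6)(x - 1)
After multiplying by (x + 6): x + 6
After multiplying by (x - 2): x^2 + 4x - 12
After multiplying by (x + 6): x^3 + 10x^2 + 12x - 72
After multiplying by (x - 1): x^4 + 9x^3 + 2x^2 - 84x + 72

x^4 + 9x^3 + 2x^2 - 84x + 72


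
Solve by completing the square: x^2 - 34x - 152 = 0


Start: x^2 - 34x - 152 = 0
Move constant: x^2 - 34x = 152
Half of -34 is -17, squared is 289
Add 289 to both sides: x^2 - 34x + 289 = 441
(x - 17)^2 = 441
x - 17 = ±21
x = 17 + 21 = 38 or x = 17 - 21 = -4

x = -4, x = 38


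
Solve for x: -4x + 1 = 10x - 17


Starting with: -4x + 1 = 10x - 17
Move all x terms to left: (-4 - 10)x = -17 - 1
Simplify: -14x = -18
Divide both sides by -14: x = 9/7

x = 9/7


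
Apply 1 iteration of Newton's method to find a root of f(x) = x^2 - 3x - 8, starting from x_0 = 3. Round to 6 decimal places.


Newton's method: x_(n+1) = x_n - f(x_n)/f'(x_n)
f(x) = x^2 - 3x - 8
f'(x) = 2x - 3

Iteration 1:
  f(3.000000) = -8.000000
  f'(3.000000) = 3.000000
  x_1 = 3.000000 - (-8.000000)/(3.000000) = 5.666667

x_1 = 5.666667


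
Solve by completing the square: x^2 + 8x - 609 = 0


Start: x^2 + 8x - 609 = 0
Move constant: x^2 + 8x = 609
Half of 8 is 4, squared is 16
Add 16 to both sides: x^2 + 8x + 16 = 625
(x + 4)^2 = 625
x + 4 = ±25
x = -4 + 25 = 21 or x = -4 - 25 = -29

x = -29, x = 21


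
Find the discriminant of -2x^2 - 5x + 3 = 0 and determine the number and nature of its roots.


For ax^2 + bx + c = 0, discriminant D = b^2 - 4ac
Here a = -2, b = -5, c = 3
D = (-5)^2 - 4(-2)(3) = 25 + 24 = 49

D = 49 > 0 and is a perfect square (sqrt = 7)
The equation has 2 distinct real rational roots.

Discriminant = 49, 2 distinct real rational roots


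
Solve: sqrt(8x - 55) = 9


Square both sides: 8x - 55 = 9^2 = 81
8x = 81 + 55 = 136
x = 17
Check: sqrt(8*17 - 55) = sqrt(81) = 9 ✓

x = 17


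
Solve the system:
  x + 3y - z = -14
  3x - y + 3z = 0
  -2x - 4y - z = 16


Using Cramer's rule. Expand each determinant along the first row.
D  = 1*[(-1)*(-1) - 3*(-4)] - 3*[3*(-1) - 3*(-2)] + (-1)*[3*(-4) - (-1)*(-2)]
  = 1*(13) - 3*(3) + (-1)*(-14) = 18
Dx = (-14)*[(-1)*(-1) - 3*(-4)] - 3*[0*(-1) - 3*16] + (-1)*[0*(-4) - (-1)*16]
  = (-14)*(13) - 3*(-48) + (-1)*(16) = -54
Dy = 1*[0*(-1) - 3*16] - (-14)*[3*(-1) - 3*(-2)] + (-1)*[3*16 - 0*(-2)]
  = 1*(-48) - (-14)*(3) + (-1)*(48) = -54
Dz = 1*[(-1)*16 - 0*(-4)] - 3*[3*16 - 0*(-2)] + (-14)*[3*(-4) - (-1)*(-2)]
  = 1*(-16) - 3*(48) + (-14)*(-14) = 36
x = Dx/D = -54/18 = -3, y = Dy/D = -54/18 = -3, z = Dz/D = 36/18 = 2
Check eq1: (1)(-3) + (3)(-3) + (-1)(2) = -14 = -14 ✓
Check eq2: (3)(-3) + (-1)(-3) + (3)(2) = 0 = 0 ✓
Check eq3: (-2)(-3) + (-4)(-3) + (-1)(2) = 16 = 16 ✓

x = -3, y = -3, z = 2


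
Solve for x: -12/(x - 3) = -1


Multiply both sides by (x - 3): -12 = -1(x - 3)
Distribute: -12 = -x + 3
-x = -12 - 3 = -15
x = 15

x = 15


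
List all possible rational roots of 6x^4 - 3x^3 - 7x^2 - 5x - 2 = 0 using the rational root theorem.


Rational root theorem: possible roots are ±p/q where:
  p divides the constant term (-2): p ∈ {1, 2}
  q divides the leading coefficient (6): q ∈ {1, 2, 3, 6}

All possible rational roots: -2, -1, -2/3, -1/2, -1/3, -1/6, 1/6, 1/3, 1/2, 2/3, 1, 2

-2, -1, -2/3, -1/2, -1/3, -1/6, 1/6, 1/3, 1/2, 2/3, 1, 2


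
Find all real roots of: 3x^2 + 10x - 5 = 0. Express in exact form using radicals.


Using the quadratic formula: x = (-b ± sqrt(b^2 - 4ac)) / (2a)
Here a = 3, b = 10, c = -5
Discriminant = b^2 - 4ac = 10^2 - 4(3)(-5) = 100 + 60 = 160
Since discriminant = 160 > 0, there are two real roots.
x = (-10 ± 4*sqrt(10)) / 6
Simplifying: x = (-5 ± 2*sqrt(10)) / 3
Numerically: x ≈ 0.4415 or x ≈ -3.7749

x = (-5 + 2*sqrt(10)) / 3 or x = (-5 - 2*sqrt(10)) / 3


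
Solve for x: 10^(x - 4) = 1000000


Express both sides with the same base.
1000000 = 10^6
Since the bases match, equate exponents: x - 4 = 6
So x = 6 - (-4) = 10

x = 10


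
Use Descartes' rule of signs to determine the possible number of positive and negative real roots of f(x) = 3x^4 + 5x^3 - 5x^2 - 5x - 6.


Descartes' rule of signs:

For positive roots, count sign changes in f(x) = 3x^4 + 5x^3 - 5x^2 - 5x - 6:
Signs of coefficients: +, +, -, -, -
Number of sign changes: 1
Possible positive real roots: 1

For negative roots, examine f(-x) = 3x^4 - 5x^3 - 5x^2 + 5x - 6:
Signs of coefficients: +, -, -, +, -
Number of sign changes: 3
Possible negative real roots: 3, 1

Positive roots: 1; Negative roots: 3 or 1


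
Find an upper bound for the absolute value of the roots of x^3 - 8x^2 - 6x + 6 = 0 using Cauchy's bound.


Cauchy's bound: all roots r satisfy |r| <= 1 + max(|a_i/a_n|) for i = 0,...,n-1
where a_n is the leading coefficient.

Coefficients: [1, -8, -6, 6]
Leading coefficient a_n = 1
Ratios |a_i/a_n|: 8, 6, 6
Maximum ratio: 8
Cauchy's bound: |r| <= 1 + 8 = 9

Upper bound = 9


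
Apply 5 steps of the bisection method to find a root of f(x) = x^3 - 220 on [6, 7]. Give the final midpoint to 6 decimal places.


f(x) = x^3 - 220
f(6) = -4 < 0
f(7) = 123 > 0

Step 1: midpoint = (6.000000 + 7.000000)/2 = 6.500000
  f(6.500000) = 54.625000
  f(mid) > 0, so root is in [6.000000, 6.500000]

Step 2: midpoint = (6.000000 + 6.500000)/2 = 6.250000
  f(6.250000) = 24.140625
  f(mid) > 0, so root is in [6.000000, 6.250000]

Step 3: midpoint = (6.000000 + 6.250000)/2 = 6.125000
  f(6.125000) = 9.783203
  f(mid) > 0, so root is in [6.000000, 6.125000]

Step 4: midpoint = (6.000000 + 6.125000)/2 = 6.062500
  f(6.062500) = 2.820557
  f(mid) > 0, so root is in [6.000000, 6.062500]

Step 5: midpoint = (6.000000 + 6.062500)/2 = 6.031250
  f(6.031250) = -0.607391
  f(mid) < 0, so root is in [6.031250, 6.062500]

midpoint = 6.031250


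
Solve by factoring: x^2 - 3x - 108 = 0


We need two numbers that multiply to -108 and add to -3.
Those numbers are 9 and -12 (since 9 * (-12) = -108 and 9 + (-12) = -3).
So x^2 - 3x - 108 = (x + 9)(x - 12) = 0
Setting each factor to zero: x = -9 or x = 12

x = -9, x = 12


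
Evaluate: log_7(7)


We need the exponent such that 7^? = 7
7^1 = 7
Therefore log_7(7) = 1

1


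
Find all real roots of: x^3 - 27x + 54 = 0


Let p(x) = x^3 - 27x + 54. By the rational root theorem (leading coefficient 1), any rational root is an integer divisor of 54: try ±1, ±2, ... in turn.
Test x = 1: value = 28 ≠ 0.
Test x = -1: value = 80 ≠ 0.
Test x = 2: value = 8 ≠ 0.
Test x = -2: value = 100 ≠ 0.
Test x = 3: value = 0 ✓, so (x - 3) is a factor.
Synthetic division by (x - 3): bring down 1; 1(3) + 0 = 3; 3(3) - 27 = -18; (-18)(3) + 54 = 0 → quotient x^2 + 3x - 18, remainder 0.
Solve the quadratic x^2 + 3x - 18 = 0: discriminant = 3^2 - 4(1)(-18) = 9 + 72 = 81.
sqrt(81) = 9, so x = (-3 ± 9)/2: x = 3 or x = -6.

x = -6, x = 3 (multiplicity 2)


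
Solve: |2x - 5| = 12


An absolute value equation |expr| = 12 gives two cases:
Case 1: 2x - 5 = 12
  2x = 17, so x = 17/2
Case 2: 2x - 5 = -12
  2x = -7, so x = -7/2

x = -7/2, x = 17/2


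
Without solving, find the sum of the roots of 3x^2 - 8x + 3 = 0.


By Vieta's formulas for ax^2 + bx + c = 0:
  Sum of roots = -b/a
  Product of roots = c/a

Here a = 3, b = -8, c = 3
Sum = -(-8)/3 = 8/3
Product = 3/3 = 1

Sum = 8/3


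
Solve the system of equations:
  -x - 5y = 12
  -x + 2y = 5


Using Cramer's rule:
Determinant D = (-1)(2) - (-1)(-5) = -2 - 5 = -7
Dx = (12)(2) - (5)(-5) = 24 + 25 = 49
Dy = (-1)(5) - (-1)(12) = -5 + 12 = 7
x = Dx/D = 49/-7 = -7
y = Dy/D = 7/-7 = -1

x = -7, y = -1


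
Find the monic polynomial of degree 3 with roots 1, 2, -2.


A monic polynomial with roots 1, 2, -2 is:
p(x) = (x - 1)(x - 2)(x + 2)
After multiplying by (x - 1): x - 1
After multiplying by (x - 2): x^2 - 3x + 2
After multiplying by (x + 2): x^3 - x^2 - 4x + 4

x^3 - x^2 - 4x + 4


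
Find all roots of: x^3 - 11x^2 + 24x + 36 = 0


Let p(x) = x^3 - 11x^2 + 24x + 36. By the rational root theorem (leading coefficient 1), any rational root is an integer divisor of 36: try ±1, ±2, ... in turn.
Test x = 1: value = 50 ≠ 0.
Test x = -1: value = 0 ✓, so (x + 1) is a factor.
Synthetic division by (x + 1): bring down 1; 1(-1) - 11 = -12; (-12)(-1) + 24 = 36; 36(-1) + 36 = 0 → quotient x^2 - 12x + 36, remainder 0.
Solve the quadratic x^2 - 12x + 36 = 0: discriminant = (-12)^2 - 4(1)(36) = 144 - 144 = 0.
Discriminant = 0, so a double root: x = 12/2 = 6.
Collecting all roots found:

x = -1, x = 6 (multiplicity 2)


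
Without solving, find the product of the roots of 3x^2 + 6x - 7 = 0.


By Vieta's formulas for ax^2 + bx + c = 0:
  Sum of roots = -b/a
  Product of roots = c/a

Here a = 3, b = 6, c = -7
Sum = -(6)/3 = -2
Product = -7/3 = -7/3

Product = -7/3


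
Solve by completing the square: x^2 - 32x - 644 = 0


Start: x^2 - 32x - 644 = 0
Move constant: x^2 - 32x = 644
Half of -32 is -16, squared is 256
Add 256 to both sides: x^2 - 32x + 256 = 900
(x - 16)^2 = 900
x - 16 = ±30
x = 16 + 30 = 46 or x = 16 - 30 = -14

x = -14, x = 46


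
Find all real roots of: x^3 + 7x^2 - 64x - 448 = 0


Let p(x) = x^3 + 7x^2 - 64x - 448. By the rational root theorem (leading coefficient 1), any rational root is an integer divisor of 448: try ±1, ±2, ... in turn.
Test x = 1: value = -504 ≠ 0.
Test x = -1: value = -378 ≠ 0.
Test x = 2: value = -540 ≠ 0.
Test x = -2: value = -300 ≠ 0.
Test x = 4: value = -528 ≠ 0.
Test x = -4: value = -144 ≠ 0.
Test x = 7: value = -210 ≠ 0.
Test x = -7: value = 0 ✓, so (x + 7) is a factor.
Synthetic division by (x + 7): bring down 1; 1(-7) + 7 = 0; 0(-7) - 64 = -64; (-64)(-7) - 448 = 0 → quotient x^2 - 64, remainder 0.
Solve the quadratic x^2 - 64 = 0: discriminant = 0^2 - 4(1)(-64) = 0 + 256 = 256.
sqrt(256) = 16, so x = (0 ± 16)/2: x = 8 or x = -8.

x = -8, x = -7, x = 8


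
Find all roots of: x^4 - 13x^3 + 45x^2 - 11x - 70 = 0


Let p(x) = x^4 - 13x^3 + 45x^2 - 11x - 70. By the rational root theorem (leading coefficient 1), any rational root is an integer divisor of 70: try ±1, ±2, ... in turn.
Test x = 1: value = -48 ≠ 0.
Test x = -1: value = 0 ✓, so (x + 1) is a factor.
Synthetic division by (x + 1): bring down 1; 1(-1) - 13 = -14; (-14)(-1) + 45 = 59; 59(-1) - 11 = -70; (-70)(-1) - 70 = 0 → quotient x^3 - 14x^2 + 59x - 70, remainder 0.
Continue with the quotient x^3 - 14x^2 + 59x - 70 (candidates must divide 70; re-test x = -1 first in case it repeats).
Test x = -1: value = -144 ≠ 0.
Test x = 2: value = 0 ✓, so (x - 2) is a factor.
Synthetic division by (x - 2): bring down 1; 1(2) - 14 = -12; (-12)(2) + 59 = 35; 35(2) - 70 = 0 → quotient x^2 - 12x + 35, remainder 0.
Solve the quadratic x^2 - 12x + 35 = 0: discriminant = (-12)^2 - 4(1)(35) = 144 - 140 = 4.
sqrt(4) = 2, so x = (12 ± 2)/2: x = 7 or x = 5.
Collecting all roots found:

x = -1, x = 2, x = 5, x = 7


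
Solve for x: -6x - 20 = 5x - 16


Starting with: -6x - 20 = 5x - 16
Move all x terms to left: (-6 - 5)x = -16 + 20
Simplify: -11x = 4
Divide both sides by -11: x = -4/11

x = -4/11


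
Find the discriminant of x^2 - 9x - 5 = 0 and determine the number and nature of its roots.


For ax^2 + bx + c = 0, discriminant D = b^2 - 4ac
Here a = 1, b = -9, c = -5
D = (-9)^2 - 4(1)(-5) = 81 + 20 = 101

D = 101 > 0 but not a perfect square
The equation has 2 distinct real irrational roots.

Discriminant = 101, 2 distinct real irrational roots


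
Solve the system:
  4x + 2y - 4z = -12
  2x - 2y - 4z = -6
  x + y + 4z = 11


Using Cramer's rule. Expand each determinant along the first row.
D  = 4*[(-2)*4 - (-4)*1] - 2*[2*4 - (-4)*1] + (-4)*[2*1 - (-2)*1]
  = 4*(-4) - 2*(12) + (-4)*(4) = -56
Dx = (-12)*[(-2)*4 - (-4)*1] - 2*[(-6)*4 - (-4)*11] + (-4)*[(-6)*1 - (-2)*11]
  = (-12)*(-4) - 2*(20) + (-4)*(16) = -56
Dy = 4*[(-6)*4 - (-4)*11] - (-12)*[2*4 - (-4)*1] + (-4)*[2*11 - (-6)*1]
  = 4*(20) - (-12)*(12) + (-4)*(28) = 112
Dz = 4*[(-2)*11 - (-6)*1] - 2*[2*11 - (-6)*1] + (-12)*[2*1 - (-2)*1]
  = 4*(-16) - 2*(28) + (-12)*(4) = -168
x = Dx/D = -56/-56 = 1, y = Dy/D = 112/-56 = -2, z = Dz/D = -168/-56 = 3
Check eq1: (4)(1) + (2)(-2) + (-4)(3) = -12 = -12 ✓
Check eq2: (2)(1) + (-2)(-2) + (-4)(3) = -6 = -6 ✓
Check eq3: (1)(1) + (1)(-2) + (4)(3) = 11 = 11 ✓

x = 1, y = -2, z = 3


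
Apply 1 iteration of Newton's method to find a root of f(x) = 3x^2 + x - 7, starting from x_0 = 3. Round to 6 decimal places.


Newton's method: x_(n+1) = x_n - f(x_n)/f'(x_n)
f(x) = 3x^2 + x - 7
f'(x) = 6x + 1

Iteration 1:
  f(3.000000) = 23.000000
  f'(3.000000) = 19.000000
  x_1 = 3.000000 - (23.000000)/(19.000000) = 1.789474

x_1 = 1.789474


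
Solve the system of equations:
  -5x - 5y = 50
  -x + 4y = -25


Using Cramer's rule:
Determinant D = (-5)(4) - (-1)(-5) = -20 - 5 = -25
Dx = (50)(4) - (-25)(-5) = 200 - 125 = 75
Dy = (-5)(-25) - (-1)(50) = 125 + 50 = 175
x = Dx/D = 75/-25 = -3
y = Dy/D = 175/-25 = -7

x = -3, y = -7


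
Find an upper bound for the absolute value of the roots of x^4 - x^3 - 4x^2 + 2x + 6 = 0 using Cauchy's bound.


Cauchy's bound: all roots r satisfy |r| <= 1 + max(|a_i/a_n|) for i = 0,...,n-1
where a_n is the leading coefficient.

Coefficients: [1, -1, -4, 2, 6]
Leading coefficient a_n = 1
Ratios |a_i/a_n|: 1, 4, 2, 6
Maximum ratio: 6
Cauchy's bound: |r| <= 1 + 6 = 7

Upper bound = 7


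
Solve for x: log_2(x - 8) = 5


Convert to exponential form: x - 8 = 2^5 = 32
x = 32 + 8 = 40
Check: log_2(40 - 8) = log_2(32) = log_2(32) = 5 ✓

x = 40


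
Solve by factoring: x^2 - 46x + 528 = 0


We need two numbers that multiply to 528 and add to -46.
Those numbers are -22 and -24 (since (-22) * (-24) = 528 and (-22) + (-24) = -46).
So x^2 - 46x + 528 = (x - 22)(x - 24) = 0
Setting each factor to zero: x = 22 or x = 24

x = 22, x = 24


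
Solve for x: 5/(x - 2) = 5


Multiply both sides by (x - 2): 5 = 5(x - 2)
Distribute: 5 = 5x - 10
5x = 5 + 10 = 15
x = 3

x = 3


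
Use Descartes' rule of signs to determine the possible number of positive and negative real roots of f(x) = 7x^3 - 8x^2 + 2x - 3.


Descartes' rule of signs:

For positive roots, count sign changes in f(x) = 7x^3 - 8x^2 + 2x - 3:
Signs of coefficients: +, -, +, -
Number of sign changes: 3
Possible positive real roots: 3, 1

For negative roots, examine f(-x) = -7x^3 - 8x^2 - 2x - 3:
Signs of coefficients: -, -, -, -
Number of sign changes: 0
Possible negative real roots: 0

Positive roots: 3 or 1; Negative roots: 0


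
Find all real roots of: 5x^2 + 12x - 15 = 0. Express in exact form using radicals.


Using the quadratic formula: x = (-b ± sqrt(b^2 - 4ac)) / (2a)
Here a = 5, b = 12, c = -15
Discriminant = b^2 - 4ac = 12^2 - 4(5)(-15) = 144 + 300 = 444
Since discriminant = 444 > 0, there are two real roots.
x = (-12 ± 2*sqrt(111)) / 10
Simplifying: x = (-6 ± sqrt(111)) / 5
Numerically: x ≈ 0.9071 or x ≈ -3.3071

x = (-6 + sqrt(111)) / 5 or x = (-6 - sqrt(111)) / 5


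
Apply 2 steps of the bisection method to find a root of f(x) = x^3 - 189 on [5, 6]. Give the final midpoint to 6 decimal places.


f(x) = x^3 - 189
f(5) = -64 < 0
f(6) = 27 > 0

Step 1: midpoint = (5.000000 + 6.000000)/2 = 5.500000
  f(5.500000) = -22.625000
  f(mid) < 0, so root is in [5.500000, 6.000000]

Step 2: midpoint = (5.500000 + 6.000000)/2 = 5.750000
  f(5.750000) = 1.109375
  f(mid) > 0, so root is in [5.500000, 5.750000]

midpoint = 5.750000


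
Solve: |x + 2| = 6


An absolute value equation |expr| = 6 gives two cases:
Case 1: x + 2 = 6
  x = 4, so x = 4
Case 2: x + 2 = -6
  x = -8, so x = -8

x = -8, x = 4


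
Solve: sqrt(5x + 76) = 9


Square both sides: 5x + 76 = 9^2 = 81
5x = 81 - 76 = 5
x = 1
Check: sqrt(5*1 + 76) = sqrt(81) = 9 ✓

x = 1


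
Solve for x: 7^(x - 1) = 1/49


Express both sides with the same base.
1/49 = 7^(-2)
Since the bases match, equate exponents: x - 1 = -2
So x = -2 - (-1) = -1

x = -1


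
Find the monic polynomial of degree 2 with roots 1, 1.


A monic polynomial with roots 1, 1 is:
p(x) = (x - 1)(x - 1)
After multiplying by (x - 1): x - 1
After multiplying by (x - 1): x^2 - 2x + 1

x^2 - 2x + 1


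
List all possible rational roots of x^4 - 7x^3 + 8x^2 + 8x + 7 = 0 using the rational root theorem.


Rational root theorem: possible roots are ±p/q where:
  p divides the constant term (7): p ∈ {1, 7}
  q divides the leading coefficient (1): q ∈ {1}

All possible rational roots: -7, -1, 1, 7

-7, -1, 1, 7


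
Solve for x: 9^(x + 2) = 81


Express both sides with the same base.
81 = 9^2
Since the bases match, equate exponents: x + 2 = 2
So x = 2 - (2) = 0

x = 0


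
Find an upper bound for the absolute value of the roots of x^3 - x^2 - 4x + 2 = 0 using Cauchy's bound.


Cauchy's bound: all roots r satisfy |r| <= 1 + max(|a_i/a_n|) for i = 0,...,n-1
where a_n is the leading coefficient.

Coefficients: [1, -1, -4, 2]
Leading coefficient a_n = 1
Ratios |a_i/a_n|: 1, 4, 2
Maximum ratio: 4
Cauchy's bound: |r| <= 1 + 4 = 5

Upper bound = 5


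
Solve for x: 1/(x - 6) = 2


Multiply both sides by (x - 6): 1 = 2(x - 6)
Distribute: 1 = 2x - 12
2x = 1 + 12 = 13
x = 13/2

x = 13/2


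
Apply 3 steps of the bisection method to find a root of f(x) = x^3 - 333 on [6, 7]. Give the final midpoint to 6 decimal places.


f(x) = x^3 - 333
f(6) = -117 < 0
f(7) = 10 > 0

Step 1: midpoint = (6.000000 + 7.000000)/2 = 6.500000
  f(6.500000) = -58.375000
  f(mid) < 0, so root is in [6.500000, 7.000000]

Step 2: midpoint = (6.500000 + 7.000000)/2 = 6.750000
  f(6.750000) = -25.453125
  f(mid) < 0, so root is in [6.750000, 7.000000]

Step 3: midpoint = (6.750000 + 7.000000)/2 = 6.875000
  f(6.875000) = -8.048828
  f(mid) < 0, so root is in [6.875000, 7.000000]

midpoint = 6.875000


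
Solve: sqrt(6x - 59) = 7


Square both sides: 6x - 59 = 7^2 = 49
6x = 49 + 59 = 108
x = 18
Check: sqrt(6*18 - 59) = sqrt(49) = 7 ✓

x = 18


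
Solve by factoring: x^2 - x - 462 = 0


We need two numbers that multiply to -462 and add to -1.
Those numbers are 21 and -22 (since 21 * (-22) = -462 and 21 + (-22) = -1).
So x^2 - x - 462 = (x + 21)(x - 22) = 0
Setting each factor to zero: x = -21 or x = 22

x = -21, x = 22


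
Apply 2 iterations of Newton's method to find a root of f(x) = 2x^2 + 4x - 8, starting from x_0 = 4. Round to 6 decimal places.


Newton's method: x_(n+1) = x_n - f(x_n)/f'(x_n)
f(x) = 2x^2 + 4x - 8
f'(x) = 4x + 4

Iteration 1:
  f(4.000000) = 40.000000
  f'(4.000000) = 20.000000
  x_1 = 4.000000 - (40.000000)/(20.000000) = 2.000000

Iteration 2:
  f(2.000000) = 8.000000
  f'(2.000000) = 12.000000
  x_2 = 2.000000 - (8.000000)/(12.000000) = 1.333333

x_2 = 1.333333


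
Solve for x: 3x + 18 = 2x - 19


Starting with: 3x + 18 = 2x - 19
Move all x terms to left: (3 - 2)x = -19 - 18
Simplify: x = -37
Divide both sides by 1: x = -37

x = -37


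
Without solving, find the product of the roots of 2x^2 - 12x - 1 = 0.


By Vieta's formulas for ax^2 + bx + c = 0:
  Sum of roots = -b/a
  Product of roots = c/a

Here a = 2, b = -12, c = -1
Sum = -(-12)/2 = 6
Product = -1/2 = -1/2

Product = -1/2


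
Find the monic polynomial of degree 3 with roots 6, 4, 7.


A monic polynomial with roots 6, 4, 7 is:
p(x) = (x - 6)(x - 4)(x - 7)
After multiplying by (x - 6): x - 6
After multiplying by (x - 4): x^2 - 10x + 24
After multiplying by (x - 7): x^3 - 17x^2 + 94x - 168

x^3 - 17x^2 + 94x - 168


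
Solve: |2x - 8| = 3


An absolute value equation |expr| = 3 gives two cases:
Case 1: 2x - 8 = 3
  2x = 11, so x = 11/2
Case 2: 2x - 8 = -3
  2x = 5, so x = 5/2

x = 5/2, x = 11/2


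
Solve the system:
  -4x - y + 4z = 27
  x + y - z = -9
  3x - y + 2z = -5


Using Cramer's rule. Expand each determinant along the first row.
D  = (-4)*[1*2 - (-1)*(-1)] - (-1)*[1*2 - (-1)*3] + 4*[1*(-1) - 1*3]
  = (-4)*(1) - (-1)*(5) + 4*(-4) = -15
Dx = 27*[1*2 - (-1)*(-1)] - (-1)*[(-9)*2 - (-1)*(-5)] + 4*[(-9)*(-1) - 1*(-5)]
  = 27*(1) - (-1)*(-23) + 4*(14) = 60
Dy = (-4)*[(-9)*2 - (-1)*(-5)] - 27*[1*2 - (-1)*3] + 4*[1*(-5) - (-9)*3]
  = (-4)*(-23) - 27*(5) + 4*(22) = 45
Dz = (-4)*[1*(-5) - (-9)*(-1)] - (-1)*[1*(-5) - (-9)*3] + 27*[1*(-1) - 1*3]
  = (-4)*(-14) - (-1)*(22) + 27*(-4) = -30
x = Dx/D = 60/-15 = -4, y = Dy/D = 45/-15 = -3, z = Dz/D = -30/-15 = 2
Check eq1: (-4)(-4) + (-1)(-3) + (4)(2) = 27 = 27 ✓
Check eq2: (1)(-4) + (1)(-3) + (-1)(2) = -9 = -9 ✓
Check eq3: (3)(-4) + (-1)(-3) + (2)(2) = -5 = -5 ✓

x = -4, y = -3, z = 2


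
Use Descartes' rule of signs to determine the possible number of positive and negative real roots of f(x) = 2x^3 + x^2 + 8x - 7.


Descartes' rule of signs:

For positive roots, count sign changes in f(x) = 2x^3 + x^2 + 8x - 7:
Signs of coefficients: +, +, +, -
Number of sign changes: 1
Possible positive real roots: 1

For negative roots, examine f(-x) = -2x^3 + x^2 - 8x - 7:
Signs of coefficients: -, +, -, -
Number of sign changes: 2
Possible negative real roots: 2, 0

Positive roots: 1; Negative roots: 2 or 0


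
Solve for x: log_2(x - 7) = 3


Convert to exponential form: x - 7 = 2^3 = 8
x = 8 + 7 = 15
Check: log_2(15 - 7) = log_2(8) = log_2(8) = 3 ✓

x = 15


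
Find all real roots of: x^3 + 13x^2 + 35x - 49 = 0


Let p(x) = x^3 + 13x^2 + 35x - 49. By the rational root theorem (leading coefficient 1), any rational root is an integer divisor of 49: try ±1, ±2, ... in turn.
Test x = 1: value = 0 ✓, so (x - 1) is a factor.
Synthetic division by (x - 1): bring down 1; 1(1) + 13 = 14; 14(1) + 35 = 49; 49(1) - 49 = 0 → quotient x^2 + 14x + 49, remainder 0.
Solve the quadratic x^2 + 14x + 49 = 0: discriminant = 14^2 - 4(1)(49) = 196 - 196 = 0.
Discriminant = 0, so a double root: x = -14/2 = -7.

x = -7 (multiplicity 2), x = 1


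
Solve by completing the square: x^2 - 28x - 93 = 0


Start: x^2 - 28x - 93 = 0
Move constant: x^2 - 28x = 93
Half of -28 is -14, squared is 196
Add 196 to both sides: x^2 - 28x + 196 = 289
(x - 14)^2 = 289
x - 14 = ±17
x = 14 + 17 = 31 or x = 14 - 17 = -3

x = -3, x = 31


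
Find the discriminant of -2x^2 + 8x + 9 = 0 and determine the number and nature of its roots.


For ax^2 + bx + c = 0, discriminant D = b^2 - 4ac
Here a = -2, b = 8, c = 9
D = (8)^2 - 4(-2)(9) = 64 + 72 = 136

D = 136 > 0 but not a perfect square
The equation has 2 distinct real irrational roots.

Discriminant = 136, 2 distinct real irrational roots


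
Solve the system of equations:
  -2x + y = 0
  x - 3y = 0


Using Cramer's rule:
Determinant D = (-2)(-3) - (1)(1) = 6 - 1 = 5
Dx = (0)(-3) - (0)(1) = 0 - 0 = 0
Dy = (-2)(0) - (1)(0) = 0 - 0 = 0
x = Dx/D = 0/5 = 0
y = Dy/D = 0/5 = 0

x = 0, y = 0


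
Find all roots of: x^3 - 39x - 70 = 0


Let p(x) = x^3 - 39x - 70. By the rational root theorem (leading coefficient 1), any rational root is an integer divisor of 70: try ±1, ±2, ... in turn.
Test x = 1: value = -108 ≠ 0.
Test x = -1: value = -32 ≠ 0.
Test x = 2: value = -140 ≠ 0.
Test x = -2: value = 0 ✓, so (x + 2) is a factor.
Synthetic division by (x + 2): bring down 1; 1(-2) + 0 = -2; (-2)(-2) - 39 = -35; (-35)(-2) - 70 = 0 → quotient x^2 - 2x - 35, remainder 0.
Solve the quadratic x^2 - 2x - 35 = 0: discriminant = (-2)^2 - 4(1)(-35) = 4 + 140 = 144.
sqrt(144) = 12, so x = (2 ± 12)/2: x = 7 or x = -5.
Collecting all roots found:

x = -5, x = -2, x = 7


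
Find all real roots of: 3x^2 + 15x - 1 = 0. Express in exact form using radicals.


Using the quadratic formula: x = (-b ± sqrt(b^2 - 4ac)) / (2a)
Here a = 3, b = 15, c = -1
Discriminant = b^2 - 4ac = 15^2 - 4(3)(-1) = 225 + 12 = 237
Since discriminant = 237 > 0, there are two real roots.
x = (-15 ± sqrt(237)) / 6
Numerically: x ≈ 0.0658 or x ≈ -5.0658

x = (-15 + sqrt(237)) / 6 or x = (-15 - sqrt(237)) / 6


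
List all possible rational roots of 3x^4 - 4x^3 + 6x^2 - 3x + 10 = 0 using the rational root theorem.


Rational root theorem: possible roots are ±p/q where:
  p divides the constant term (10): p ∈ {1, 2, 5, 10}
  q divides the leading coefficient (3): q ∈ {1, 3}

All possible rational roots: -10, -5, -10/3, -2, -5/3, -1, -2/3, -1/3, 1/3, 2/3, 1, 5/3, 2, 10/3, 5, 10

-10, -5, -10/3, -2, -5/3, -1, -2/3, -1/3, 1/3, 2/3, 1, 5/3, 2, 10/3, 5, 10


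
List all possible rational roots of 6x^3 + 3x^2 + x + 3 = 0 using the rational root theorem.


Rational root theorem: possible roots are ±p/q where:
  p divides the constant term (3): p ∈ {1, 3}
  q divides the leading coefficient (6): q ∈ {1, 2, 3, 6}

All possible rational roots: -3, -3/2, -1, -1/2, -1/3, -1/6, 1/6, 1/3, 1/2, 1, 3/2, 3

-3, -3/2, -1, -1/2, -1/3, -1/6, 1/6, 1/3, 1/2, 1, 3/2, 3


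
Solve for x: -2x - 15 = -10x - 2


Starting with: -2x - 15 = -10x - 2
Move all x terms to left: (-2 + 10)x = -2 + 15
Simplify: 8x = 13
Divide both sides by 8: x = 13/8

x = 13/8


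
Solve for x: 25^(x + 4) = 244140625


Express both sides with the same base.
244140625 = 25^6
Since the bases match, equate exponents: x + 4 = 6
So x = 6 - (4) = 2

x = 2


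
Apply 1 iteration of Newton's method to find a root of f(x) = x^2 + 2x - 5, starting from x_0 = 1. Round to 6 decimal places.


Newton's method: x_(n+1) = x_n - f(x_n)/f'(x_n)
f(x) = x^2 + 2x - 5
f'(x) = 2x + 2

Iteration 1:
  f(1.000000) = -2.000000
  f'(1.000000) = 4.000000
  x_1 = 1.000000 - (-2.000000)/(4.000000) = 1.500000

x_1 = 1.500000
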